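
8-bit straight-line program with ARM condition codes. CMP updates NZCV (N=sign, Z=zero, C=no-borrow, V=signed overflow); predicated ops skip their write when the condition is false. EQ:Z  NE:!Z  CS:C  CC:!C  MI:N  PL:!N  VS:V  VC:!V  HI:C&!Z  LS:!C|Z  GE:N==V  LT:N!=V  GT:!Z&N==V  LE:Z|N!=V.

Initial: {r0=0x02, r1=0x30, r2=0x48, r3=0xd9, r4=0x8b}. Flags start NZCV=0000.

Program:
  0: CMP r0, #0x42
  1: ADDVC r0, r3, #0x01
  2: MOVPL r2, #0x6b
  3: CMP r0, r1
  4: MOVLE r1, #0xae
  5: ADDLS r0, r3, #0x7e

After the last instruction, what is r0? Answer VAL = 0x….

VAL = 0xda

0: ✓ CMP  NZCV=1000
1: ✓ ADDVC  r0←0xda
2: · MOVPL
3: ✓ CMP  NZCV=1010
4: ✓ MOVLE  r1←0xae
5: · ADDLS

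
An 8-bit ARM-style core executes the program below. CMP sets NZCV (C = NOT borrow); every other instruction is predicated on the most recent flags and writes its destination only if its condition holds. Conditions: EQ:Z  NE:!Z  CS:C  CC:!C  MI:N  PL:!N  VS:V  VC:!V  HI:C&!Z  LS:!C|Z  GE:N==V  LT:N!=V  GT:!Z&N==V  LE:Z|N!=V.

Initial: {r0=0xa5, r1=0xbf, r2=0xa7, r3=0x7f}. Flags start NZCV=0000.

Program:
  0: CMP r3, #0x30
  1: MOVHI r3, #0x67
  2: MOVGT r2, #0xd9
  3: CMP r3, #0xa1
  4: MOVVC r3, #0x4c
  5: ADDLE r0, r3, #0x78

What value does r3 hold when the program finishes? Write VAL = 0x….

VAL = 0x67

[0] flags=0010 → (cmp)
[1] flags=0010 HI?T → r3=0x67
[2] flags=0010 GT?T → r2=0xd9
[3] flags=1001 → (cmp)
[4] flags=1001 VC?F → skip
[5] flags=1001 LE?F → skip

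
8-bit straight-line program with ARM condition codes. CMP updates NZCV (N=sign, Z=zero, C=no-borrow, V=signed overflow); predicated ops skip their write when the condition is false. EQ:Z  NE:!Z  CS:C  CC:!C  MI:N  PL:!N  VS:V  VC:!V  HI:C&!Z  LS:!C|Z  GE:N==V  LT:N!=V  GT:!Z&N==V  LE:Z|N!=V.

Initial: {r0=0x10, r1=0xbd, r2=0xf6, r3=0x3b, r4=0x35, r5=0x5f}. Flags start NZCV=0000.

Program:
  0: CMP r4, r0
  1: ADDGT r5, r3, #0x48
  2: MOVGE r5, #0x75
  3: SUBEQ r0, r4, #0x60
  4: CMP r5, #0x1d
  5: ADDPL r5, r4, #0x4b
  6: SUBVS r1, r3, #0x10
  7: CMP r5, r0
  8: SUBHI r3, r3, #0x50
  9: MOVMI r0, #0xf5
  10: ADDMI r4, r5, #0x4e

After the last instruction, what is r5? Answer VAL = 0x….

[0] flags=0010 → (cmp)
[1] flags=0010 GT?T → r5=0x83
[2] flags=0010 GE?T → r5=0x75
[3] flags=0010 EQ?F → skip
[4] flags=0010 → (cmp)
[5] flags=0010 PL?T → r5=0x80
[6] flags=0010 VS?F → skip
[7] flags=0011 → (cmp)
[8] flags=0011 HI?T → r3=0xeb
[9] flags=0011 MI?F → skip
[10] flags=0011 MI?F → skip

VAL = 0x80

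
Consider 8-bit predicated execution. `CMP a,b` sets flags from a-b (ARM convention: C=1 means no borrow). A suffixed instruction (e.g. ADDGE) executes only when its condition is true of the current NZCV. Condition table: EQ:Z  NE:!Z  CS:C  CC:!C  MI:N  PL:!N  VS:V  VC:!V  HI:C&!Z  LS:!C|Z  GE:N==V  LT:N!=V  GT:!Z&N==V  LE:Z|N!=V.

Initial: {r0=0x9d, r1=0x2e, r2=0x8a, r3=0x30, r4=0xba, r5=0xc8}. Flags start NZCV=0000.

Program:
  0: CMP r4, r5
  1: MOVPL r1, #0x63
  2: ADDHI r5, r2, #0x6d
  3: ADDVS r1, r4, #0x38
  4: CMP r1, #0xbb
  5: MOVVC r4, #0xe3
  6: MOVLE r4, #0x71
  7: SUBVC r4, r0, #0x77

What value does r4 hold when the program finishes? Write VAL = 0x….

VAL = 0x26

0: ✓ CMP  NZCV=1000
1: · MOVPL
2: · ADDHI
3: · ADDVS
4: ✓ CMP  NZCV=0000
5: ✓ MOVVC  r4←0xe3
6: · MOVLE
7: ✓ SUBVC  r4←0x26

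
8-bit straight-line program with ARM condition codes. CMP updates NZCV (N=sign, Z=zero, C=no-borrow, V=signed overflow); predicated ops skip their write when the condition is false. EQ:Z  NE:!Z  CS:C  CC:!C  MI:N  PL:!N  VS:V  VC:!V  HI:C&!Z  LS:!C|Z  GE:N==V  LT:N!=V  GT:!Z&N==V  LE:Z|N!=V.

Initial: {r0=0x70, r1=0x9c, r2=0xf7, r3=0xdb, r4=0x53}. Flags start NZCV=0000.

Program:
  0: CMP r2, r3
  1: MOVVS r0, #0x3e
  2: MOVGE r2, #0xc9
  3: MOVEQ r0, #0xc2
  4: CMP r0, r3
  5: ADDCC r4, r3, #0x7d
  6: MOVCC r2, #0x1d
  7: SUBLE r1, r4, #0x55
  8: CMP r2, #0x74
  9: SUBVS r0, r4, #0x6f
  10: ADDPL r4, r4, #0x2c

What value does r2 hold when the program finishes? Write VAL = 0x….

[0] flags=0010 → (cmp)
[1] flags=0010 VS?F → skip
[2] flags=0010 GE?T → r2=0xc9
[3] flags=0010 EQ?F → skip
[4] flags=1001 → (cmp)
[5] flags=1001 CC?T → r4=0x58
[6] flags=1001 CC?T → r2=0x1d
[7] flags=1001 LE?F → skip
[8] flags=1000 → (cmp)
[9] flags=1000 VS?F → skip
[10] flags=1000 PL?F → skip

VAL = 0x1d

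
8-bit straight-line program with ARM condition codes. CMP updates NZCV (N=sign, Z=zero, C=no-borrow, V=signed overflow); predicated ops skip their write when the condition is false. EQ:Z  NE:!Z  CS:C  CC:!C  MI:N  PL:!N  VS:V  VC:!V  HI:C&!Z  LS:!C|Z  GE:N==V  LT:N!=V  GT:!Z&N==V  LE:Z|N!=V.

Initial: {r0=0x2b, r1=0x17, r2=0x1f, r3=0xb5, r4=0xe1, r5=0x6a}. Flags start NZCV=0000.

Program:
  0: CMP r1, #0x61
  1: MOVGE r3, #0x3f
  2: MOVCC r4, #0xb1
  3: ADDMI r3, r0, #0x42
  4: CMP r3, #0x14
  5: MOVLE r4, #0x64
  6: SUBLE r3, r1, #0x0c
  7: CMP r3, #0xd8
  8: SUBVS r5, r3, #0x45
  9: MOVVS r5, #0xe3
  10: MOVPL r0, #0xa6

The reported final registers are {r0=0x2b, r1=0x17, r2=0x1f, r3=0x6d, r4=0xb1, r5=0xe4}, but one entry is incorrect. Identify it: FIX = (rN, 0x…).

FIX = (r5, 0xe3)

0: ✓ CMP  NZCV=1000
1: · MOVGE
2: ✓ MOVCC  r4←0xb1
3: ✓ ADDMI  r3←0x6d
4: ✓ CMP  NZCV=0010
5: · MOVLE
6: · SUBLE
7: ✓ CMP  NZCV=1001
8: ✓ SUBVS  r5←0x28
9: ✓ MOVVS  r5←0xe3
10: · MOVPL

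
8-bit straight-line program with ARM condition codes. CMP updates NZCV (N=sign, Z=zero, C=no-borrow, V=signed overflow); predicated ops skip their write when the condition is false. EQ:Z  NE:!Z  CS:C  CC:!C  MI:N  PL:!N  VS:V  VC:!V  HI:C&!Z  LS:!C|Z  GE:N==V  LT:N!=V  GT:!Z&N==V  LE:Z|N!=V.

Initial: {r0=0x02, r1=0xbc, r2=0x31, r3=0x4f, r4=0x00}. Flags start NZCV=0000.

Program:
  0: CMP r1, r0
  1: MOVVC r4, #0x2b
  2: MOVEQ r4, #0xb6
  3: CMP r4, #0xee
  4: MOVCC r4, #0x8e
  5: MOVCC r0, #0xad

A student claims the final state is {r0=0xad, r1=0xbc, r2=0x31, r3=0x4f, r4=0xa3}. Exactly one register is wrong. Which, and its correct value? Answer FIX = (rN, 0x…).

FIX = (r4, 0x8e)

0: ✓ CMP  NZCV=1010
1: ✓ MOVVC  r4←0x2b
2: · MOVEQ
3: ✓ CMP  NZCV=0000
4: ✓ MOVCC  r4←0x8e
5: ✓ MOVCC  r0←0xad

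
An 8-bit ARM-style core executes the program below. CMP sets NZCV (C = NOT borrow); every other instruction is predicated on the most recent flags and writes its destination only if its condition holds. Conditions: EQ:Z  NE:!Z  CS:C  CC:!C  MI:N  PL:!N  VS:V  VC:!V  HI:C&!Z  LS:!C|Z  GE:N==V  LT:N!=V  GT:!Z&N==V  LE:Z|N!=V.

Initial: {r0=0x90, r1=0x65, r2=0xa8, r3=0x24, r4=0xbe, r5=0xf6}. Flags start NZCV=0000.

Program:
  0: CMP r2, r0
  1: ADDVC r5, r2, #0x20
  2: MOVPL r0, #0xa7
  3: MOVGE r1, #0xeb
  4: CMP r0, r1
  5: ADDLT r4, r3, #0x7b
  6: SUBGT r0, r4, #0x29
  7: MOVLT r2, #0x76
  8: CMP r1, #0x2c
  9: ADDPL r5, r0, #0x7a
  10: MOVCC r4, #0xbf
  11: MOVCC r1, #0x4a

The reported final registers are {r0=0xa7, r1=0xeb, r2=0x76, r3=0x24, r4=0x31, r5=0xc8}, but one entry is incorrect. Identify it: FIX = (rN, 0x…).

0: ✓ CMP  NZCV=0010
1: ✓ ADDVC  r5←0xc8
2: ✓ MOVPL  r0←0xa7
3: ✓ MOVGE  r1←0xeb
4: ✓ CMP  NZCV=1000
5: ✓ ADDLT  r4←0x9f
6: · SUBGT
7: ✓ MOVLT  r2←0x76
8: ✓ CMP  NZCV=1010
9: · ADDPL
10: · MOVCC
11: · MOVCC

FIX = (r4, 0x9f)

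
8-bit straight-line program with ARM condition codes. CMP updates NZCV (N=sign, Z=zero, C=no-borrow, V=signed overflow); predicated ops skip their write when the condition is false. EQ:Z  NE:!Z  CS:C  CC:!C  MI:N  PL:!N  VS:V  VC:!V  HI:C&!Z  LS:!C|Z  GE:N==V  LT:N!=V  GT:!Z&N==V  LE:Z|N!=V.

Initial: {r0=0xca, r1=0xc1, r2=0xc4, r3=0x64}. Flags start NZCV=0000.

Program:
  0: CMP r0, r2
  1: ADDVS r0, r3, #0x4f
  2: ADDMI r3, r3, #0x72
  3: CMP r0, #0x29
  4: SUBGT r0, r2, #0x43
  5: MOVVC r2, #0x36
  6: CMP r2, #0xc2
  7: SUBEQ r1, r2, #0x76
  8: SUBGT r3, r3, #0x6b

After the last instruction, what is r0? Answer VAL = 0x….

[0] flags=0010 → (cmp)
[1] flags=0010 VS?F → skip
[2] flags=0010 MI?F → skip
[3] flags=1010 → (cmp)
[4] flags=1010 GT?F → skip
[5] flags=1010 VC?T → r2=0x36
[6] flags=0000 → (cmp)
[7] flags=0000 EQ?F → skip
[8] flags=0000 GT?T → r3=0xf9

VAL = 0xca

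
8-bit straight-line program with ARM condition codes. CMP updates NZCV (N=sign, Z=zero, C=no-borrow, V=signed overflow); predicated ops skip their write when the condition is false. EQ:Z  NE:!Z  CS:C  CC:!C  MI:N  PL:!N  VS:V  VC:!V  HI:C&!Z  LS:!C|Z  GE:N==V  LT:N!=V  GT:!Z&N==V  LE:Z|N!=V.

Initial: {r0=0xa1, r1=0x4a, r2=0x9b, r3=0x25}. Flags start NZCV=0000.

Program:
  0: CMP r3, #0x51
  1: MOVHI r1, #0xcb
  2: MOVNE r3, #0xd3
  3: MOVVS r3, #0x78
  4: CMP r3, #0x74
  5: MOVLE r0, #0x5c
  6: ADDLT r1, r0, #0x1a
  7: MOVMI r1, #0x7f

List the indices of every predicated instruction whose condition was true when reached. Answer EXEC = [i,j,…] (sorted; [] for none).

EXEC = [2,5,6]

0: ✓ CMP  NZCV=1000
1: · MOVHI
2: ✓ MOVNE  r3←0xd3
3: · MOVVS
4: ✓ CMP  NZCV=0011
5: ✓ MOVLE  r0←0x5c
6: ✓ ADDLT  r1←0x76
7: · MOVMI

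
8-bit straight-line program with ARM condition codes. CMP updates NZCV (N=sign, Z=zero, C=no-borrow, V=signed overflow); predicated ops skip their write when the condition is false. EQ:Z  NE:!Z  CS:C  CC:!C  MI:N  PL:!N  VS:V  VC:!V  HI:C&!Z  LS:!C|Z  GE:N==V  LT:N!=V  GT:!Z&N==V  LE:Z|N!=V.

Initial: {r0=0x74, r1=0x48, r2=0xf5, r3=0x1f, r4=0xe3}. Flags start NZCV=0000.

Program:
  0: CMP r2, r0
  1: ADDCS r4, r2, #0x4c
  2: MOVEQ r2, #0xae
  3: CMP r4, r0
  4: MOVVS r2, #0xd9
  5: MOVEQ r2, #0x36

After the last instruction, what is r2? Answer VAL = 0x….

VAL = 0xf5

[0] flags=1010 → (cmp)
[1] flags=1010 CS?T → r4=0x41
[2] flags=1010 EQ?F → skip
[3] flags=1000 → (cmp)
[4] flags=1000 VS?F → skip
[5] flags=1000 EQ?F → skip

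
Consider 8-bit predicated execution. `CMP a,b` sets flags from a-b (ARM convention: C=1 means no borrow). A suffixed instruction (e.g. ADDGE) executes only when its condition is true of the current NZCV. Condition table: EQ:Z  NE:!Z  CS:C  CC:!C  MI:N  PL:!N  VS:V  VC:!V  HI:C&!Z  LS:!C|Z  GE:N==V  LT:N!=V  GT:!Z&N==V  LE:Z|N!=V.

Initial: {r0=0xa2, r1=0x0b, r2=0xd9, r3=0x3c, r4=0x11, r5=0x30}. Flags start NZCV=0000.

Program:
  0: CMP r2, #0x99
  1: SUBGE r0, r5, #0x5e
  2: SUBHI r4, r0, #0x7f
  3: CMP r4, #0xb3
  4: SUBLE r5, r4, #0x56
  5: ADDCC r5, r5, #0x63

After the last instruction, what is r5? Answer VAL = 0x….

[0] flags=0010 → (cmp)
[1] flags=0010 GE?T → r0=0xd2
[2] flags=0010 HI?T → r4=0x53
[3] flags=1001 → (cmp)
[4] flags=1001 LE?F → skip
[5] flags=1001 CC?T → r5=0x93

VAL = 0x93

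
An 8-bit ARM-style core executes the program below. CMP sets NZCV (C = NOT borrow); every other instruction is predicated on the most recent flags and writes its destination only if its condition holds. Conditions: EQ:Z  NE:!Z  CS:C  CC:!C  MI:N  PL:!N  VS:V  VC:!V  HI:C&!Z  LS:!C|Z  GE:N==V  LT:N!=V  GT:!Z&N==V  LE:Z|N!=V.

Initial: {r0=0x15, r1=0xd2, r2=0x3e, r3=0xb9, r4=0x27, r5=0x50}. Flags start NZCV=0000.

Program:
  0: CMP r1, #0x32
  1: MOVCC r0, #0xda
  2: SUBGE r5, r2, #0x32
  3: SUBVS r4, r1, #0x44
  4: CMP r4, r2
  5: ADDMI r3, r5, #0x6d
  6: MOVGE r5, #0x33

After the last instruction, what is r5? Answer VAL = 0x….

0: ✓ CMP  NZCV=1010
1: · MOVCC
2: · SUBGE
3: · SUBVS
4: ✓ CMP  NZCV=1000
5: ✓ ADDMI  r3←0xbd
6: · MOVGE

VAL = 0x50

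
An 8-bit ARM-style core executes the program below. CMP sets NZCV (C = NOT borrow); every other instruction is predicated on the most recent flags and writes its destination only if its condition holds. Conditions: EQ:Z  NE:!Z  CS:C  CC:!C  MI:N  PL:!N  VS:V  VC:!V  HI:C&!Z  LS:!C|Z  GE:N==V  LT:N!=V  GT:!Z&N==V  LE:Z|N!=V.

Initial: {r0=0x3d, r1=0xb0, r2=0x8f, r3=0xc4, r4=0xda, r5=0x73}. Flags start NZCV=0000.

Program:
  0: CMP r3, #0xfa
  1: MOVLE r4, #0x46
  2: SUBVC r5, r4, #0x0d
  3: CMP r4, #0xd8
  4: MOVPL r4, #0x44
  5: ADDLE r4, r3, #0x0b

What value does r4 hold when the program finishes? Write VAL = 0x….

VAL = 0x44

0: ✓ CMP  NZCV=1000
1: ✓ MOVLE  r4←0x46
2: ✓ SUBVC  r5←0x39
3: ✓ CMP  NZCV=0000
4: ✓ MOVPL  r4←0x44
5: · ADDLE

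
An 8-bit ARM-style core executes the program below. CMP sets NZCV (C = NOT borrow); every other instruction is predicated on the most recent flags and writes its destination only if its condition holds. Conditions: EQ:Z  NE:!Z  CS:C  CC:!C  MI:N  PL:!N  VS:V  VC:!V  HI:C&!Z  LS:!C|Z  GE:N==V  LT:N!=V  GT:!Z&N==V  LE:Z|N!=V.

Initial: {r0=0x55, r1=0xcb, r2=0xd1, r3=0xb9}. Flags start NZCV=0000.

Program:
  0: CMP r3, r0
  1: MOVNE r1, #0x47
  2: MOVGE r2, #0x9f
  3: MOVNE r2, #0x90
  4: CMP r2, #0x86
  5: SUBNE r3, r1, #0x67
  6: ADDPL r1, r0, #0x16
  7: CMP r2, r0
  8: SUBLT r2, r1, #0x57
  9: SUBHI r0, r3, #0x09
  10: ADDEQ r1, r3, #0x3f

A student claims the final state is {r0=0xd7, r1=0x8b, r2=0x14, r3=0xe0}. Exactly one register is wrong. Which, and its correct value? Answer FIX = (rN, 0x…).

0: ✓ CMP  NZCV=0011
1: ✓ MOVNE  r1←0x47
2: · MOVGE
3: ✓ MOVNE  r2←0x90
4: ✓ CMP  NZCV=0010
5: ✓ SUBNE  r3←0xe0
6: ✓ ADDPL  r1←0x6b
7: ✓ CMP  NZCV=0011
8: ✓ SUBLT  r2←0x14
9: ✓ SUBHI  r0←0xd7
10: · ADDEQ

FIX = (r1, 0x6b)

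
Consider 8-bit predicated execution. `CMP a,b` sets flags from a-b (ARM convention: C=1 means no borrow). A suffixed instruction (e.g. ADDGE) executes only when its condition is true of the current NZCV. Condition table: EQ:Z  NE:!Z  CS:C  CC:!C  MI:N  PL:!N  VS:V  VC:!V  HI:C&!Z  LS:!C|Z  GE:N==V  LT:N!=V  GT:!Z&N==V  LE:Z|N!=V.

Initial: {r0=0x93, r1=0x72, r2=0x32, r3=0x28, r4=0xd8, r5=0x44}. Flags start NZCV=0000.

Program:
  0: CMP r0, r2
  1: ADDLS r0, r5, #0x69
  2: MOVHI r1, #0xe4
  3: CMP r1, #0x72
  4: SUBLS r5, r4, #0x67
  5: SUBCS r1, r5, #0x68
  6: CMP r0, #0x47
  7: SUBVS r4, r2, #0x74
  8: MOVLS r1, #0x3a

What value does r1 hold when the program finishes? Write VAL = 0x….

0: ✓ CMP  NZCV=0011
1: · ADDLS
2: ✓ MOVHI  r1←0xe4
3: ✓ CMP  NZCV=0011
4: · SUBLS
5: ✓ SUBCS  r1←0xdc
6: ✓ CMP  NZCV=0011
7: ✓ SUBVS  r4←0xbe
8: · MOVLS

VAL = 0xdc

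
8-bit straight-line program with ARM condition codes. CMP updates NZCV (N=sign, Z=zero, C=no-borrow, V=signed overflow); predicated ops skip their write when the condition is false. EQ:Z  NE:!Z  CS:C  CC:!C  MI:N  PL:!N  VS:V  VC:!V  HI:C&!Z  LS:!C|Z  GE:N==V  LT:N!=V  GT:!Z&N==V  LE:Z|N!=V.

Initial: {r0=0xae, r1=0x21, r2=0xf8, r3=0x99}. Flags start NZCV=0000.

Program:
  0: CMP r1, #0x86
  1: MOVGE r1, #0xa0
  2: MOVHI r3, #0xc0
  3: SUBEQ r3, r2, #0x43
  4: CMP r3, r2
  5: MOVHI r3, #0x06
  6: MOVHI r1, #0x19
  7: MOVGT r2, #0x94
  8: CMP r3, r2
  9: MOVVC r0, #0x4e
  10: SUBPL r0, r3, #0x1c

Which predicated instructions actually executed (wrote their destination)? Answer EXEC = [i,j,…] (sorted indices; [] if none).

0: ✓ CMP  NZCV=1001
1: ✓ MOVGE  r1←0xa0
2: · MOVHI
3: · SUBEQ
4: ✓ CMP  NZCV=1000
5: · MOVHI
6: · MOVHI
7: · MOVGT
8: ✓ CMP  NZCV=1000
9: ✓ MOVVC  r0←0x4e
10: · SUBPL

EXEC = [1,9]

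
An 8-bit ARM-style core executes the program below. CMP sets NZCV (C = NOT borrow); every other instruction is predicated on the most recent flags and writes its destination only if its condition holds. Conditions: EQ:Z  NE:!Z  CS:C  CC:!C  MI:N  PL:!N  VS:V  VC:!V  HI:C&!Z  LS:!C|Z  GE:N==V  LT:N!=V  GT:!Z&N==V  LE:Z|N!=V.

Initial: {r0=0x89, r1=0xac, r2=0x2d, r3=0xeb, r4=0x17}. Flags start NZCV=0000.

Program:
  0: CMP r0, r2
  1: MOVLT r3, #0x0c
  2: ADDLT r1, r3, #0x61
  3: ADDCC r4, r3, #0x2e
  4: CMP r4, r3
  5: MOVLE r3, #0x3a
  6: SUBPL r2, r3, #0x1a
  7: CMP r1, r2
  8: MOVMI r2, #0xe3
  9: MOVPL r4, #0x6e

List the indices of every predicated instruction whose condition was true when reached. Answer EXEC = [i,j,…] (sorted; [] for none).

0: ✓ CMP  NZCV=0011
1: ✓ MOVLT  r3←0x0c
2: ✓ ADDLT  r1←0x6d
3: · ADDCC
4: ✓ CMP  NZCV=0010
5: · MOVLE
6: ✓ SUBPL  r2←0xf2
7: ✓ CMP  NZCV=0000
8: · MOVMI
9: ✓ MOVPL  r4←0x6e

EXEC = [1,2,6,9]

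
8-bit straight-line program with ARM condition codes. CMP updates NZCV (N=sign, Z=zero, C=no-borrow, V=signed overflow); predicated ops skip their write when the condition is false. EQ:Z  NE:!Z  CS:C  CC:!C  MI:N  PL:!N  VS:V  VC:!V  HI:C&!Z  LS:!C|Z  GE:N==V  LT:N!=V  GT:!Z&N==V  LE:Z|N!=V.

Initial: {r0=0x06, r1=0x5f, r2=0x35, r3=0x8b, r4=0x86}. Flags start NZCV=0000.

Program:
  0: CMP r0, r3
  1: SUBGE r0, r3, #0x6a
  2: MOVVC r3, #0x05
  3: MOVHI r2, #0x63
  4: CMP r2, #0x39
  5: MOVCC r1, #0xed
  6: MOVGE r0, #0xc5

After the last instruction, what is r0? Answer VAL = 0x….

VAL = 0x21

0: ✓ CMP  NZCV=0000
1: ✓ SUBGE  r0←0x21
2: ✓ MOVVC  r3←0x05
3: · MOVHI
4: ✓ CMP  NZCV=1000
5: ✓ MOVCC  r1←0xed
6: · MOVGE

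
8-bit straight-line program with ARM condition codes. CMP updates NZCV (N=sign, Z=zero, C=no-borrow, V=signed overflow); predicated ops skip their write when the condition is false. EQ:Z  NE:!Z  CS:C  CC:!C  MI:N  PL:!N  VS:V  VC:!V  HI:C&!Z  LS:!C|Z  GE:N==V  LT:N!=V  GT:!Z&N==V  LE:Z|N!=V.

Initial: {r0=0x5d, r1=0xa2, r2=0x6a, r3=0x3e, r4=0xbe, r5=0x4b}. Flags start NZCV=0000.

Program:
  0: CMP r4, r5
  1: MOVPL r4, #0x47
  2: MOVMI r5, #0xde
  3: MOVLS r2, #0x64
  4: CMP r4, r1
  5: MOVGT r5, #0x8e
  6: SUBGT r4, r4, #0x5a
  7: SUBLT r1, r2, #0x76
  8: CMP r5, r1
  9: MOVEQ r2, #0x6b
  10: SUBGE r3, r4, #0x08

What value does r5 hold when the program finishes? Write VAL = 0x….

VAL = 0x8e

0: ✓ CMP  NZCV=0011
1: ✓ MOVPL  r4←0x47
2: · MOVMI
3: · MOVLS
4: ✓ CMP  NZCV=1001
5: ✓ MOVGT  r5←0x8e
6: ✓ SUBGT  r4←0xed
7: · SUBLT
8: ✓ CMP  NZCV=1000
9: · MOVEQ
10: · SUBGE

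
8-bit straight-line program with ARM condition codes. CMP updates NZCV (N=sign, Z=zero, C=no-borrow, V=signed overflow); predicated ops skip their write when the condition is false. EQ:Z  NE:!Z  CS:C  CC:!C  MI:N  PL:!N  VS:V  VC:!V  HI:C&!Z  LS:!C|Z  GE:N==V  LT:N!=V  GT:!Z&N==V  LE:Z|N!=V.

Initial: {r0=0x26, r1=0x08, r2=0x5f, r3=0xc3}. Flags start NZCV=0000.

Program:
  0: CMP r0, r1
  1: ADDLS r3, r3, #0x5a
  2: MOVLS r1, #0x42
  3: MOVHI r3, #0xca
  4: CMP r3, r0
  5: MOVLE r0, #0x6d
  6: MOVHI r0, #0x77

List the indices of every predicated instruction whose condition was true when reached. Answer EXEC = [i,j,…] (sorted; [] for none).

EXEC = [3,5,6]

0: ✓ CMP  NZCV=0010
1: · ADDLS
2: · MOVLS
3: ✓ MOVHI  r3←0xca
4: ✓ CMP  NZCV=1010
5: ✓ MOVLE  r0←0x6d
6: ✓ MOVHI  r0←0x77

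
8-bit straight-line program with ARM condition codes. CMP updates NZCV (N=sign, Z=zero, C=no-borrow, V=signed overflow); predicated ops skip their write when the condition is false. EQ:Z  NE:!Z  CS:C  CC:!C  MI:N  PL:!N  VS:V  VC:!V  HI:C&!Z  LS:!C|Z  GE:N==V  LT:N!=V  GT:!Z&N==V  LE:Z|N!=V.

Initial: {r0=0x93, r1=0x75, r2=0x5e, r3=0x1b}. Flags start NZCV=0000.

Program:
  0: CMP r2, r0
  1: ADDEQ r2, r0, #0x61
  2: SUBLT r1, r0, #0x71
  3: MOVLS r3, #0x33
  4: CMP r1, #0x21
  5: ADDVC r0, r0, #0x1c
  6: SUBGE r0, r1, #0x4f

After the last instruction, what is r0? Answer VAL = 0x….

VAL = 0x26

[0] flags=1001 → (cmp)
[1] flags=1001 EQ?F → skip
[2] flags=1001 LT?F → skip
[3] flags=1001 LS?T → r3=0x33
[4] flags=0010 → (cmp)
[5] flags=0010 VC?T → r0=0xaf
[6] flags=0010 GE?T → r0=0x26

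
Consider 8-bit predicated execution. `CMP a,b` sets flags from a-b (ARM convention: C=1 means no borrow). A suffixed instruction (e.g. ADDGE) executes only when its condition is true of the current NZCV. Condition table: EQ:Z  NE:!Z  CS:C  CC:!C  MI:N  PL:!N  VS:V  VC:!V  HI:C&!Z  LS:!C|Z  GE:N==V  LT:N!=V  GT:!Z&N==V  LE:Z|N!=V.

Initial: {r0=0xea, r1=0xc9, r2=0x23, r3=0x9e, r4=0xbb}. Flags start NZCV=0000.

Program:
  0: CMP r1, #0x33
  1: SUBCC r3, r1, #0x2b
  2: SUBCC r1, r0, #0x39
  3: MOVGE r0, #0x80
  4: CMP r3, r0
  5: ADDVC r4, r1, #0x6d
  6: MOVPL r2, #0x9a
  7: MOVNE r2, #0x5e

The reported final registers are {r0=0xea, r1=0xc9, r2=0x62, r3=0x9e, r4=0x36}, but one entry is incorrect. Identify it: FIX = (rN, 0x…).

[0] flags=1010 → (cmp)
[1] flags=1010 CC?F → skip
[2] flags=1010 CC?F → skip
[3] flags=1010 GE?F → skip
[4] flags=1000 → (cmp)
[5] flags=1000 VC?T → r4=0x36
[6] flags=1000 PL?F → skip
[7] flags=1000 NE?T → r2=0x5e

FIX = (r2, 0x5e)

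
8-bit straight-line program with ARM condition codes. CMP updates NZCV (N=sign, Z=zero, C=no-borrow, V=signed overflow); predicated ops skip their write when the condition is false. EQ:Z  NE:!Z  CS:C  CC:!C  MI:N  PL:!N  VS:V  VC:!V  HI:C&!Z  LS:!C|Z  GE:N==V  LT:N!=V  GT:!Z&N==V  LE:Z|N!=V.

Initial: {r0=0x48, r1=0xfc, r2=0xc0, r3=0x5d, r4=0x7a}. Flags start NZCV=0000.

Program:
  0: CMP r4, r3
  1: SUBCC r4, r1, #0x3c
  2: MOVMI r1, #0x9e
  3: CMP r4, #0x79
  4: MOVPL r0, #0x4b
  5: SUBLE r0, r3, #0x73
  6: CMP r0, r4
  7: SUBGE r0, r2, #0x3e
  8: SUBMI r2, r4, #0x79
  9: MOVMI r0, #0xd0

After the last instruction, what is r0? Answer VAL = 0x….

VAL = 0xd0

[0] flags=0010 → (cmp)
[1] flags=0010 CC?F → skip
[2] flags=0010 MI?F → skip
[3] flags=0010 → (cmp)
[4] flags=0010 PL?T → r0=0x4b
[5] flags=0010 LE?F → skip
[6] flags=1000 → (cmp)
[7] flags=1000 GE?F → skip
[8] flags=1000 MI?T → r2=0x01
[9] flags=1000 MI?T → r0=0xd0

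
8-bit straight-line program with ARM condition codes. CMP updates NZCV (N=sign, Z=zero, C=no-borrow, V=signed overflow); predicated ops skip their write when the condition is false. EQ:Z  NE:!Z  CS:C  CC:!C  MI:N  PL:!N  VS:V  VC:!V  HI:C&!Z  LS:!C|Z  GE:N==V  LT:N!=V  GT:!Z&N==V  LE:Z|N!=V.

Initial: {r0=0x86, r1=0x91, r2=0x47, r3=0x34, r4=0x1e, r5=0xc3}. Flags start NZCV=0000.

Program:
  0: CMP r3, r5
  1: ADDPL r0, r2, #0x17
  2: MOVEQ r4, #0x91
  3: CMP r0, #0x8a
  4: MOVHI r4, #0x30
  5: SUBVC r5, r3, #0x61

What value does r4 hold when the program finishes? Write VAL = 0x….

VAL = 0x1e

0: ✓ CMP  NZCV=0000
1: ✓ ADDPL  r0←0x5e
2: · MOVEQ
3: ✓ CMP  NZCV=1001
4: · MOVHI
5: · SUBVC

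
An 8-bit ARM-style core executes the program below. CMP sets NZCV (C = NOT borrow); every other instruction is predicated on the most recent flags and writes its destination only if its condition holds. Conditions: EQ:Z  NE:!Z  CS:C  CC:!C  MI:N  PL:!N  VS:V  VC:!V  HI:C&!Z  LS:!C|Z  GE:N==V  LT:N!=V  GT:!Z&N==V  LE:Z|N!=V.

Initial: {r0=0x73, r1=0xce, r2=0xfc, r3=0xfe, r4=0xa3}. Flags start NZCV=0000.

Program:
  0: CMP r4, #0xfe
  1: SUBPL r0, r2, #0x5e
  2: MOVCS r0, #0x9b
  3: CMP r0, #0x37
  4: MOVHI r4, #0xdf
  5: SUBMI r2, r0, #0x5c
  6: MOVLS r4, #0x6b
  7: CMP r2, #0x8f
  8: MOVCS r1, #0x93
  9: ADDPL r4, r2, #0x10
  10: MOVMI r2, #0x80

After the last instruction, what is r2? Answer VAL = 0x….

0: ✓ CMP  NZCV=1000
1: · SUBPL
2: · MOVCS
3: ✓ CMP  NZCV=0010
4: ✓ MOVHI  r4←0xdf
5: · SUBMI
6: · MOVLS
7: ✓ CMP  NZCV=0010
8: ✓ MOVCS  r1←0x93
9: ✓ ADDPL  r4←0x0c
10: · MOVMI

VAL = 0xfc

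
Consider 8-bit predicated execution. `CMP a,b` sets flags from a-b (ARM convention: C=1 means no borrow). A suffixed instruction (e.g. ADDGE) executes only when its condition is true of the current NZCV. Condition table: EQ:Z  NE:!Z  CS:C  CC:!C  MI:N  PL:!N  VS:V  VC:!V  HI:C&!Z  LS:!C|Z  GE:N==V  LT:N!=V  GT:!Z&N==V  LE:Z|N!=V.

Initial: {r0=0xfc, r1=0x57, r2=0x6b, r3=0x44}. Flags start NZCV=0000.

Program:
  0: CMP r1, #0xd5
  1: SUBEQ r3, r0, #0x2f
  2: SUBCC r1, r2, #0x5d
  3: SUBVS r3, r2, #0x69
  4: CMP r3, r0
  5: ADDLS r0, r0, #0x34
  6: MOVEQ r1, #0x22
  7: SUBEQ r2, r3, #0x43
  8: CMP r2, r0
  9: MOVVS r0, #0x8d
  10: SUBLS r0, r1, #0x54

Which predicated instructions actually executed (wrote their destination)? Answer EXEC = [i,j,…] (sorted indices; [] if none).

EXEC = [2,3,5]

[0] flags=1001 → (cmp)
[1] flags=1001 EQ?F → skip
[2] flags=1001 CC?T → r1=0x0e
[3] flags=1001 VS?T → r3=0x02
[4] flags=0000 → (cmp)
[5] flags=0000 LS?T → r0=0x30
[6] flags=0000 EQ?F → skip
[7] flags=0000 EQ?F → skip
[8] flags=0010 → (cmp)
[9] flags=0010 VS?F → skip
[10] flags=0010 LS?F → skip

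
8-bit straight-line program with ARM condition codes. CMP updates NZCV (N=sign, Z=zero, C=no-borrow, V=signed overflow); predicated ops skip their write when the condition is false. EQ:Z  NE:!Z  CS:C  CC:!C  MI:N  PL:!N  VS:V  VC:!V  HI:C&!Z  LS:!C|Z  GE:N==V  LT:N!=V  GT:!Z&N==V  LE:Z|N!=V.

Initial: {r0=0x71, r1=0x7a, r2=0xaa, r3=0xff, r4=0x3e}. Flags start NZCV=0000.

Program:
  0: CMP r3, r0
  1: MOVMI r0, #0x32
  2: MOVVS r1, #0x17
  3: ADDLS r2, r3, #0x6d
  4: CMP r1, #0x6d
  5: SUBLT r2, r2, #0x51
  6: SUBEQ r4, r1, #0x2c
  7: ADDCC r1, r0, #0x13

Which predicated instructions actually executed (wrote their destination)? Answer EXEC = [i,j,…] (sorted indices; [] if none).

EXEC = [1]

0: ✓ CMP  NZCV=1010
1: ✓ MOVMI  r0←0x32
2: · MOVVS
3: · ADDLS
4: ✓ CMP  NZCV=0010
5: · SUBLT
6: · SUBEQ
7: · ADDCC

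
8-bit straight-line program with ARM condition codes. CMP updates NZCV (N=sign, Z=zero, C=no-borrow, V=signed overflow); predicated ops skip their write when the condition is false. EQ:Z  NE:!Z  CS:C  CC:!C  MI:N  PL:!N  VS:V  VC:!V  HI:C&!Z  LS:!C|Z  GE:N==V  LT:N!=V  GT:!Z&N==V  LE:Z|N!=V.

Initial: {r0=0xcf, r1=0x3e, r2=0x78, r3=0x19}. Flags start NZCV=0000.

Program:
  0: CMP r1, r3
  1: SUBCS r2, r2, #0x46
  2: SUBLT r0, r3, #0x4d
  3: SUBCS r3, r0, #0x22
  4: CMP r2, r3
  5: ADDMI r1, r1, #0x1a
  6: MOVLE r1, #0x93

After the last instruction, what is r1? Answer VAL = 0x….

[0] flags=0010 → (cmp)
[1] flags=0010 CS?T → r2=0x32
[2] flags=0010 LT?F → skip
[3] flags=0010 CS?T → r3=0xad
[4] flags=1001 → (cmp)
[5] flags=1001 MI?T → r1=0x58
[6] flags=1001 LE?F → skip

VAL = 0x58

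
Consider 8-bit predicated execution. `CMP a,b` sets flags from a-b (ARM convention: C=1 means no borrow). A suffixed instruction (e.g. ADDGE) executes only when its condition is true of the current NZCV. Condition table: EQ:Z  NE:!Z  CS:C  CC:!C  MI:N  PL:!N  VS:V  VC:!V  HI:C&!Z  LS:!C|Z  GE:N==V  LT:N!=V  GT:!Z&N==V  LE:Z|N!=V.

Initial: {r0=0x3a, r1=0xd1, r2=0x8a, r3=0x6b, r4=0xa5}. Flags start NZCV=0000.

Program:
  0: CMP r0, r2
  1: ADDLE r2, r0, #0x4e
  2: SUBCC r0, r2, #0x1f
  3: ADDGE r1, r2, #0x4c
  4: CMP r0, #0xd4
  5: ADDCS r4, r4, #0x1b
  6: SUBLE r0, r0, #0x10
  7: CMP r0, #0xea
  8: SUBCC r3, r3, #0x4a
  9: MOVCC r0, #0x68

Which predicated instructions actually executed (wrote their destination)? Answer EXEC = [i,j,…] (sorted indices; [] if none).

EXEC = [2,3,8,9]

[0] flags=1001 → (cmp)
[1] flags=1001 LE?F → skip
[2] flags=1001 CC?T → r0=0x6b
[3] flags=1001 GE?T → r1=0xd6
[4] flags=1001 → (cmp)
[5] flags=1001 CS?F → skip
[6] flags=1001 LE?F → skip
[7] flags=1001 → (cmp)
[8] flags=1001 CC?T → r3=0x21
[9] flags=1001 CC?T → r0=0x68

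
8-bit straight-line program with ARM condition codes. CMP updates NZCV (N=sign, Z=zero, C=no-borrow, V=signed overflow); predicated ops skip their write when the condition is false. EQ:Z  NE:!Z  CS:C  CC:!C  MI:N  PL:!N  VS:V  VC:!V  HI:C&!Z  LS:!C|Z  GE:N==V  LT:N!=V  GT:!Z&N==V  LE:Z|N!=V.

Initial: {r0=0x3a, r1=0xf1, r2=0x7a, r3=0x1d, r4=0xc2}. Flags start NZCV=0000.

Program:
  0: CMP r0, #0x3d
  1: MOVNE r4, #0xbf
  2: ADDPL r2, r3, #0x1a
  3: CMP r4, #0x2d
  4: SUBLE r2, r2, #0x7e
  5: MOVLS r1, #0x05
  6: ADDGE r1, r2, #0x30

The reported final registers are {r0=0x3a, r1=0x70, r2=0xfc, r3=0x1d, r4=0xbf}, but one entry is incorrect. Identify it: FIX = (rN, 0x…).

[0] flags=1000 → (cmp)
[1] flags=1000 NE?T → r4=0xbf
[2] flags=1000 PL?F → skip
[3] flags=1010 → (cmp)
[4] flags=1010 LE?T → r2=0xfc
[5] flags=1010 LS?F → skip
[6] flags=1010 GE?F → skip

FIX = (r1, 0xf1)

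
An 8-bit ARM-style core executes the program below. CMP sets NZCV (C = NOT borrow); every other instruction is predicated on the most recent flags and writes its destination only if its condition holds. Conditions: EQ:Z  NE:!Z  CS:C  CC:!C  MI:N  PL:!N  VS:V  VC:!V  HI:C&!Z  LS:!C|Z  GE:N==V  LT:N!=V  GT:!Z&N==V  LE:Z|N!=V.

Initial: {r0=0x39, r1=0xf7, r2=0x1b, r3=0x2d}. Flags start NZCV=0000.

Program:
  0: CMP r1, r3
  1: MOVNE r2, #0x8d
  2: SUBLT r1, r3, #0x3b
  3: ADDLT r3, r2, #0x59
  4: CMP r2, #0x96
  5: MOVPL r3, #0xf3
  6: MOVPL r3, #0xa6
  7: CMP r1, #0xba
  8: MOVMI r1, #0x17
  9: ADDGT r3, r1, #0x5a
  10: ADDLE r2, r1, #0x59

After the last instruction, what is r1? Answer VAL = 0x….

VAL = 0xf2

[0] flags=1010 → (cmp)
[1] flags=1010 NE?T → r2=0x8d
[2] flags=1010 LT?T → r1=0xf2
[3] flags=1010 LT?T → r3=0xe6
[4] flags=1000 → (cmp)
[5] flags=1000 PL?F → skip
[6] flags=1000 PL?F → skip
[7] flags=0010 → (cmp)
[8] flags=0010 MI?F → skip
[9] flags=0010 GT?T → r3=0x4c
[10] flags=0010 LE?F → skip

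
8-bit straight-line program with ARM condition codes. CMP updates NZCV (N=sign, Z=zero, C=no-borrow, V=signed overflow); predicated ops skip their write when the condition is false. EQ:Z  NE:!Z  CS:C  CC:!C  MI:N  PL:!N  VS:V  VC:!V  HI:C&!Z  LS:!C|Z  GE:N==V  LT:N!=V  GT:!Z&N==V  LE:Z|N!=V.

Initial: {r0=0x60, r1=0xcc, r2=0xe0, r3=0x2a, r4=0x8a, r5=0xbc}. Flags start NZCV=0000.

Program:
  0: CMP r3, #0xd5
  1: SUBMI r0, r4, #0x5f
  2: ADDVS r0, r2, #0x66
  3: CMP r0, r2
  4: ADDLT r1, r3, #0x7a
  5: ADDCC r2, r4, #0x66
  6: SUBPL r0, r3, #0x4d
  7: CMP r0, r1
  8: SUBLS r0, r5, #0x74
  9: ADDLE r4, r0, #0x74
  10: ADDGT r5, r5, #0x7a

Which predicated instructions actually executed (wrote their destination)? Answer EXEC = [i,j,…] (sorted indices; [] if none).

EXEC = [5,8,10]

[0] flags=0000 → (cmp)
[1] flags=0000 MI?F → skip
[2] flags=0000 VS?F → skip
[3] flags=1001 → (cmp)
[4] flags=1001 LT?F → skip
[5] flags=1001 CC?T → r2=0xf0
[6] flags=1001 PL?F → skip
[7] flags=1001 → (cmp)
[8] flags=1001 LS?T → r0=0x48
[9] flags=1001 LE?F → skip
[10] flags=1001 GT?T → r5=0x36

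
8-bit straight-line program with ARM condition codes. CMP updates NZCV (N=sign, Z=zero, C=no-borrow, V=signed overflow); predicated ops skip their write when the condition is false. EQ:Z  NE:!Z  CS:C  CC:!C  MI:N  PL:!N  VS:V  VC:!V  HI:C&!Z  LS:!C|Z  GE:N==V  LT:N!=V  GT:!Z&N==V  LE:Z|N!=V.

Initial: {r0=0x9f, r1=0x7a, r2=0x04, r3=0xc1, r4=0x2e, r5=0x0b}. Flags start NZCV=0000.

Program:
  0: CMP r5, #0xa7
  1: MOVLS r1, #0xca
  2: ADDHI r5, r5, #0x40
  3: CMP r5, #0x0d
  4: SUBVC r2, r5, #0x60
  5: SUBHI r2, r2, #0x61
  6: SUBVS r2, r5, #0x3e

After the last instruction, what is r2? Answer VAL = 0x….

VAL = 0xab

0: ✓ CMP  NZCV=0000
1: ✓ MOVLS  r1←0xca
2: · ADDHI
3: ✓ CMP  NZCV=1000
4: ✓ SUBVC  r2←0xab
5: · SUBHI
6: · SUBVS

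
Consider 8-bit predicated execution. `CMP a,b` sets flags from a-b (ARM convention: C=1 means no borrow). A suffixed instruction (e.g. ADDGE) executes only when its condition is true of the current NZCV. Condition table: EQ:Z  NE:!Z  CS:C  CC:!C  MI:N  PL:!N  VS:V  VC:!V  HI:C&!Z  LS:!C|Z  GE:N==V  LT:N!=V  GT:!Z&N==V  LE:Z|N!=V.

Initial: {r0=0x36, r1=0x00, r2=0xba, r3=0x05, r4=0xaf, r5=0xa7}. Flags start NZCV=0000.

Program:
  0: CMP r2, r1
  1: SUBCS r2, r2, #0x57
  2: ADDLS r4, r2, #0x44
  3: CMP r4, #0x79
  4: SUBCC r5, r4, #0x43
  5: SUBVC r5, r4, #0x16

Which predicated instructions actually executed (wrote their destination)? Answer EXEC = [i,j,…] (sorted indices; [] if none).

EXEC = [1]

0: ✓ CMP  NZCV=1010
1: ✓ SUBCS  r2←0x63
2: · ADDLS
3: ✓ CMP  NZCV=0011
4: · SUBCC
5: · SUBVC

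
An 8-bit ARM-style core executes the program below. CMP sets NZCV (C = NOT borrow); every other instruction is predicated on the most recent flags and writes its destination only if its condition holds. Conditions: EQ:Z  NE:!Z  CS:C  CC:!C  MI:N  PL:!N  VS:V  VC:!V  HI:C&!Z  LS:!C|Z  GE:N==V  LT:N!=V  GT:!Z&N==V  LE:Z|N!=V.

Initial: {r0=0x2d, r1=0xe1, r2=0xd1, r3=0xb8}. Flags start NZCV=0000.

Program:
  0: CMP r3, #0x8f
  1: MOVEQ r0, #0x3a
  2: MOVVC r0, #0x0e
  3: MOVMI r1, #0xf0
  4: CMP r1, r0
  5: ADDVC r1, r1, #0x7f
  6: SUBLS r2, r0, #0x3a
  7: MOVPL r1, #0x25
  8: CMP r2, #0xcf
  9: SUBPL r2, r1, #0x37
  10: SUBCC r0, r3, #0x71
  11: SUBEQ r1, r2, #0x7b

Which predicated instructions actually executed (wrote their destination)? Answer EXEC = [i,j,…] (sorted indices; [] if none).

EXEC = [2,5,9]

[0] flags=0010 → (cmp)
[1] flags=0010 EQ?F → skip
[2] flags=0010 VC?T → r0=0x0e
[3] flags=0010 MI?F → skip
[4] flags=1010 → (cmp)
[5] flags=1010 VC?T → r1=0x60
[6] flags=1010 LS?F → skip
[7] flags=1010 PL?F → skip
[8] flags=0010 → (cmp)
[9] flags=0010 PL?T → r2=0x29
[10] flags=0010 CC?F → skip
[11] flags=0010 EQ?F → skip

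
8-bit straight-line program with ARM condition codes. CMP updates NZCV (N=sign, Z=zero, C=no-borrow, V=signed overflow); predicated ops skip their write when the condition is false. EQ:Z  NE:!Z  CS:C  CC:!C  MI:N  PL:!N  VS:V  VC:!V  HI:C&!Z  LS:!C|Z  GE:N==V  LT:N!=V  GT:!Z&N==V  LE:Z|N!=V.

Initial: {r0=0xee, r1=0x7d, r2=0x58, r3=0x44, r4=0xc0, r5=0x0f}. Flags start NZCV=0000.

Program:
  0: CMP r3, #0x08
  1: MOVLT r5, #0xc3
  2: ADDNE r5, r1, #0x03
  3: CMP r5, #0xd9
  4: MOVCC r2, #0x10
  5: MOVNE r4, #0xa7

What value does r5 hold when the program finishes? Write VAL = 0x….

VAL = 0x80

0: ✓ CMP  NZCV=0010
1: · MOVLT
2: ✓ ADDNE  r5←0x80
3: ✓ CMP  NZCV=1000
4: ✓ MOVCC  r2←0x10
5: ✓ MOVNE  r4←0xa7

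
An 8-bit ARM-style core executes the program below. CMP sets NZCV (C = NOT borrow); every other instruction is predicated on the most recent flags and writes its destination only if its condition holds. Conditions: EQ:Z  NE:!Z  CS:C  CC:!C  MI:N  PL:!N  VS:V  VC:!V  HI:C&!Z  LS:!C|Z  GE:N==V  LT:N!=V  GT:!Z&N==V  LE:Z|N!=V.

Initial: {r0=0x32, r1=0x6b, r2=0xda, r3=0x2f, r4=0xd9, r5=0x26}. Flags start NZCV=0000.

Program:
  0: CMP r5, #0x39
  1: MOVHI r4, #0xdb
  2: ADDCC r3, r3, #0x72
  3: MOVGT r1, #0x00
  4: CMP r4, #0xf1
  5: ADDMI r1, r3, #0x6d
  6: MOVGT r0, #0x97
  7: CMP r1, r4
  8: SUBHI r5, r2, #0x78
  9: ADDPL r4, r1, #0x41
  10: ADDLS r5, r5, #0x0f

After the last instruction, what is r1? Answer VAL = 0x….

0: ✓ CMP  NZCV=1000
1: · MOVHI
2: ✓ ADDCC  r3←0xa1
3: · MOVGT
4: ✓ CMP  NZCV=1000
5: ✓ ADDMI  r1←0x0e
6: · MOVGT
7: ✓ CMP  NZCV=0000
8: · SUBHI
9: ✓ ADDPL  r4←0x4f
10: ✓ ADDLS  r5←0x35

VAL = 0x0e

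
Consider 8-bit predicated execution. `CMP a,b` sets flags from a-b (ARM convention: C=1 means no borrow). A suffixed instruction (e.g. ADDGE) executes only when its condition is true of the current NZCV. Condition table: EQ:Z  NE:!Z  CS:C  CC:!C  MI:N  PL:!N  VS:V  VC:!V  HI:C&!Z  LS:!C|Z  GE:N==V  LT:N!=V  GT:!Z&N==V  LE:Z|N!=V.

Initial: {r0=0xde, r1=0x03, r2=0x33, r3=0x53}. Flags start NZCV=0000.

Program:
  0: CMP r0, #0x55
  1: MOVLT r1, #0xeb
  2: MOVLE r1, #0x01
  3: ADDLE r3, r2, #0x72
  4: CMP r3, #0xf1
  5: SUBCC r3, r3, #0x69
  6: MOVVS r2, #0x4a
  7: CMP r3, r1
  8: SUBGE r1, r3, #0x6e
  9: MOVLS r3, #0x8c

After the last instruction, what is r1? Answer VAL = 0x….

0: ✓ CMP  NZCV=1010
1: ✓ MOVLT  r1←0xeb
2: ✓ MOVLE  r1←0x01
3: ✓ ADDLE  r3←0xa5
4: ✓ CMP  NZCV=1000
5: ✓ SUBCC  r3←0x3c
6: · MOVVS
7: ✓ CMP  NZCV=0010
8: ✓ SUBGE  r1←0xce
9: · MOVLS

VAL = 0xce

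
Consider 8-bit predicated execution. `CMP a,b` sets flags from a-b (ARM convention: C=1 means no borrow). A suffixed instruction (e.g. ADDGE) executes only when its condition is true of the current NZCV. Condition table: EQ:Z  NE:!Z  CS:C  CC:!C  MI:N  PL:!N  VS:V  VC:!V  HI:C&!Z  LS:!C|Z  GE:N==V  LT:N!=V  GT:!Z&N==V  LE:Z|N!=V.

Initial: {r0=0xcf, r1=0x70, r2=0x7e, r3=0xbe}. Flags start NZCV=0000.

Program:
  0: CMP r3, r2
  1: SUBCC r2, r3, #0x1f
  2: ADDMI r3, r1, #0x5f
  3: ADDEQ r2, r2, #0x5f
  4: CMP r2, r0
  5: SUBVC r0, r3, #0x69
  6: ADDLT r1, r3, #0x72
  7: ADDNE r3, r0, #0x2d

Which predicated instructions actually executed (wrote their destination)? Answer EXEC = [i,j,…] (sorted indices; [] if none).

0: ✓ CMP  NZCV=0011
1: · SUBCC
2: · ADDMI
3: · ADDEQ
4: ✓ CMP  NZCV=1001
5: · SUBVC
6: · ADDLT
7: ✓ ADDNE  r3←0xfc

EXEC = [7]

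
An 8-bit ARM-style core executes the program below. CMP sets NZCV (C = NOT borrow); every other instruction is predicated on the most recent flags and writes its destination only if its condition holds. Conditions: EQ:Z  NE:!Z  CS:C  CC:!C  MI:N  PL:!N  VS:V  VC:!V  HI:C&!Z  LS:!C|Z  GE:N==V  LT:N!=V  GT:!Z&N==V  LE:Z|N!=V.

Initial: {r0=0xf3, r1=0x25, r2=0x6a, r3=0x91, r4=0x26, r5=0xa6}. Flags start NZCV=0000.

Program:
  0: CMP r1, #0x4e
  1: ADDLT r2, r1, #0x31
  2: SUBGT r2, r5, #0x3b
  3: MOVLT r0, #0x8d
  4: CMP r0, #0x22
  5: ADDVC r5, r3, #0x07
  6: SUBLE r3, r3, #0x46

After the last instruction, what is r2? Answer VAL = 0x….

VAL = 0x56

[0] flags=1000 → (cmp)
[1] flags=1000 LT?T → r2=0x56
[2] flags=1000 GT?F → skip
[3] flags=1000 LT?T → r0=0x8d
[4] flags=0011 → (cmp)
[5] flags=0011 VC?F → skip
[6] flags=0011 LE?T → r3=0x4b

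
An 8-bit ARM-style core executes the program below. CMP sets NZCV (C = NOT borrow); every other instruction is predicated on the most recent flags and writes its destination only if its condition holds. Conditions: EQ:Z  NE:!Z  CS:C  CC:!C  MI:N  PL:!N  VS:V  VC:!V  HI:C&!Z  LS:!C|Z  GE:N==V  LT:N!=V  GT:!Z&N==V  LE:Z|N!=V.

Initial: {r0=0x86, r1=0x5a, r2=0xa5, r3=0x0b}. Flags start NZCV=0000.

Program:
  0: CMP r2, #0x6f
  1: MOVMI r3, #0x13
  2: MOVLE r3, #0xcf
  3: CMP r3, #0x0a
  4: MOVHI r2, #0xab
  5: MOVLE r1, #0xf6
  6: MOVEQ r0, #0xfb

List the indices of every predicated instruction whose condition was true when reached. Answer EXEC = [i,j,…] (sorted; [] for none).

0: ✓ CMP  NZCV=0011
1: · MOVMI
2: ✓ MOVLE  r3←0xcf
3: ✓ CMP  NZCV=1010
4: ✓ MOVHI  r2←0xab
5: ✓ MOVLE  r1←0xf6
6: · MOVEQ

EXEC = [2,4,5]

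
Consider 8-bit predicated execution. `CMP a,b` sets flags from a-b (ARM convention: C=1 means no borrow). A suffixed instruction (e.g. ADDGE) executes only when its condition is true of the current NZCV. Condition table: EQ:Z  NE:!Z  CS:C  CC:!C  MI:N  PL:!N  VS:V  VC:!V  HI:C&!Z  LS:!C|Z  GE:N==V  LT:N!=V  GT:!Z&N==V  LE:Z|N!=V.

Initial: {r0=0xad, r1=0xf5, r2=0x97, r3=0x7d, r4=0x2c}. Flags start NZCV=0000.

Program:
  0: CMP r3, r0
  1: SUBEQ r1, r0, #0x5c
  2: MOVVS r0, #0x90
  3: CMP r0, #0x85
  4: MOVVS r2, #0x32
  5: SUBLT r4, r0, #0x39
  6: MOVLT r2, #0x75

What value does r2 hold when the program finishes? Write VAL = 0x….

VAL = 0x97

[0] flags=1001 → (cmp)
[1] flags=1001 EQ?F → skip
[2] flags=1001 VS?T → r0=0x90
[3] flags=0010 → (cmp)
[4] flags=0010 VS?F → skip
[5] flags=0010 LT?F → skip
[6] flags=0010 LT?F → skip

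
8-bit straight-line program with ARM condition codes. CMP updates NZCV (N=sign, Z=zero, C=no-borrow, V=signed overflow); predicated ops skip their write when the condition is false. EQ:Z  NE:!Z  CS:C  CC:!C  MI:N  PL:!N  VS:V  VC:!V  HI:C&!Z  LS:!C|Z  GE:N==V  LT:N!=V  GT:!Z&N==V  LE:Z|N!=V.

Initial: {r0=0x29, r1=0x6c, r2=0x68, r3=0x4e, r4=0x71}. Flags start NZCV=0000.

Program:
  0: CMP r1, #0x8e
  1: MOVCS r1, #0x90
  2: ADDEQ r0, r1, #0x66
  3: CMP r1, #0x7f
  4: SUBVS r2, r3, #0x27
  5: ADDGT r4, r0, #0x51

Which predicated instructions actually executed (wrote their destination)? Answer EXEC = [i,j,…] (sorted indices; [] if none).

[0] flags=1001 → (cmp)
[1] flags=1001 CS?F → skip
[2] flags=1001 EQ?F → skip
[3] flags=1000 → (cmp)
[4] flags=1000 VS?F → skip
[5] flags=1000 GT?F → skip

EXEC = []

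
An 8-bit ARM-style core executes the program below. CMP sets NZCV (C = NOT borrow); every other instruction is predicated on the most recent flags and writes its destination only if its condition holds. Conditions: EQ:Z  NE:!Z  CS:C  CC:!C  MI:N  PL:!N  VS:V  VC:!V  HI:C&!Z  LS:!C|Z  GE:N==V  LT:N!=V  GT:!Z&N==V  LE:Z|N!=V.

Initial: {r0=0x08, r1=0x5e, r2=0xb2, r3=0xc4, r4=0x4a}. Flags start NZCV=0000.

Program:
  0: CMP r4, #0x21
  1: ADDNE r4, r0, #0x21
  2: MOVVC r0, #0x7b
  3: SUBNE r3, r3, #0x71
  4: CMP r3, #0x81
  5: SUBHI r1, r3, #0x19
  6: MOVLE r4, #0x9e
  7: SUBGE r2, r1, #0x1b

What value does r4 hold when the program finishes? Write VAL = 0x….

[0] flags=0010 → (cmp)
[1] flags=0010 NE?T → r4=0x29
[2] flags=0010 VC?T → r0=0x7b
[3] flags=0010 NE?T → r3=0x53
[4] flags=1001 → (cmp)
[5] flags=1001 HI?F → skip
[6] flags=1001 LE?F → skip
[7] flags=1001 GE?T → r2=0x43

VAL = 0x29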